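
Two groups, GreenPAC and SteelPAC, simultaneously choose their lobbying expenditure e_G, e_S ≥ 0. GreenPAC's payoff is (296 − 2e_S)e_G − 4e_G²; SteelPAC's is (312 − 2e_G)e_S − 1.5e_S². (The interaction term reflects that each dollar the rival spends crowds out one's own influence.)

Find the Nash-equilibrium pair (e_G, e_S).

13.2, 95.2

Expanding GreenPAC's payoff: 296e_G − 2e_Se_G − 4e_G².
∂π/∂e_G = 296 − 2e_S − 8e_G = 0, so e_G = 37 − 0.25e_S.
Likewise for SteelPAC: e_S = 104 − (2/3)e_G.
Solving the two reaction functions simultaneously: (1 − (−0.25)(−2/3))e_G = 37 − 0.25·104, so (5/6)e_G = 11 and e_G = 13.2.
Then e_S = 104 − (2/3)·13.2 = 95.2.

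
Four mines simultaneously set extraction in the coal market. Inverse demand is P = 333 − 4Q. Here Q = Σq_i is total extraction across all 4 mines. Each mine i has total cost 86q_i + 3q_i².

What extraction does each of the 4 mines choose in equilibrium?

A representative mine's profit is π_i = q_i(333 − 4Q) − 86q_i − 3q_i², with Q = q_i + Σ_{j≠i} q_j.
First-order condition: 247 − 14q_i − 4Σ_{j≠i} q_j = 0.
In a symmetric equilibrium every mine chooses the same q, so Σ_{j≠i} q_j = 3q. The condition becomes 247 − 26q = 0, giving q = 247/26 = 9.5.

9.5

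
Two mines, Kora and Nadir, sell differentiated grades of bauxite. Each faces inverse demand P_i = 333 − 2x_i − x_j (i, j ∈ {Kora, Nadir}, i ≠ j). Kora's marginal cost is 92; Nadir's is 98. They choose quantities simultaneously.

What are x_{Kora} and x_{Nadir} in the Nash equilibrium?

Mine Kora's profit: π = x_{Kora}(333 − 2x_{Kora} − x_{Nadir}) − 92x_{Kora}.
∂π/∂x_{Kora} = 241 − 4x_{Kora} − x_{Nadir} = 0 ⇒ x_{Kora} = 60.25 − 0.25x_{Nadir}.
Similarly x_{Nadir} = 58.75 − 0.25x_{Kora}.
Plugging x_{Nadir} into Kora's best response: x_{Kora} = 60.25 − 0.25(58.75 − 0.25x_{Kora}) ⇒ 0.9375x_{Kora} = 45.5625, so x_{Kora} = 48.6.
Then x_{Nadir} = 58.75 − 0.25·48.6 = 46.6.

48.6, 46.6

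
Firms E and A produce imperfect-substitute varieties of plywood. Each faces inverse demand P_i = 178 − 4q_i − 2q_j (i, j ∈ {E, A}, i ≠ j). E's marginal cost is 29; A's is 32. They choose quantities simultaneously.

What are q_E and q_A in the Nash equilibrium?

15, 14.5

Firm E's profit: π = q_E(178 − 4q_E − 2q_A) − 29q_E.
∂π/∂q_E = 149 − 8q_E − 2q_A = 0 ⇒ q_E = 18.625 − 0.25q_A.
Similarly q_A = 18.25 − 0.25q_E.
Substituting the second reaction function into the first: q_E = 18.625 − 0.25(18.25 − 0.25q_E), which gives 0.9375q_E = 14.0625 ⇒ q_E = 15.
Then q_A = 18.25 − 0.25·15 = 14.5.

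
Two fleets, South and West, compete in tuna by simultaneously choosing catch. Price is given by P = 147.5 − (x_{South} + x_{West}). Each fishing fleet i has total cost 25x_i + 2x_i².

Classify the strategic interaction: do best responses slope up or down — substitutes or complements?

Fishing fleet South's profit: π = x_{South}(147.5 − (x_{South} + x_{West})) − 25x_{South} − 2x_{South}².
∂π/∂x_{South} = 122.5 − 6x_{South} − x_{West} = 0, so x_{South} = 245/12 − (1/6)x_{West}.
The best-response slope dx_{South}/dx_{West} = −1/6 < 0: the reaction function is downward-sloping, so the choices are strategic substitutes.

strategic substitutes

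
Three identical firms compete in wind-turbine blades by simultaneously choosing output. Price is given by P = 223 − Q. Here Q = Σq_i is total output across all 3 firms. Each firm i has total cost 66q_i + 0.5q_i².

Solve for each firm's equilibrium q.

31.4

A representative firm's profit is π_i = q_i(223 − Q) − 66q_i − 0.5q_i², with Q = q_i + Σ_{j≠i} q_j.
First-order condition: 157 − 3q_i − Σ_{j≠i} q_j = 0.
Imposing symmetry (q_j = q for all j) turns Σ_{j≠i} q_j into 2q, so 157 = 5q and q = 31.4.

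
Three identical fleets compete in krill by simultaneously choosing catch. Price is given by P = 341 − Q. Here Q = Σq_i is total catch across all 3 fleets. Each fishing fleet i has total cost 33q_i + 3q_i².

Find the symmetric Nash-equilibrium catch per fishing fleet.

30.8

A representative fishing fleet's profit is π_i = q_i(341 − Q) − 33q_i − 3q_i², with Q = q_i + Σ_{j≠i} q_j.
First-order condition: 308 − 8q_i − Σ_{j≠i} q_j = 0.
With identical fishing fleets, set every q_j = q: then 308 − 8q − 2q = 0, i.e. q = 308/10 = 30.8.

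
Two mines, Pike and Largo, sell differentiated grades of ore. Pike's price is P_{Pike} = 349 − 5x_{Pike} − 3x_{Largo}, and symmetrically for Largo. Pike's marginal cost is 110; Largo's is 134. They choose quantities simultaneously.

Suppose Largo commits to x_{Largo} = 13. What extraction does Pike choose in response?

20

Mine Pike's profit: π = x_{Pike}(349 − 5x_{Pike} − 3x_{Largo}) − 110x_{Pike}.
∂π/∂x_{Pike} = 239 − 10x_{Pike} − 3x_{Largo} = 0 ⇒ x_{Pike} = 23.9 − 0.3x_{Largo}.
At x_{Largo} = 13: x_{Pike} = 23.9 − 0.3·13 = 20.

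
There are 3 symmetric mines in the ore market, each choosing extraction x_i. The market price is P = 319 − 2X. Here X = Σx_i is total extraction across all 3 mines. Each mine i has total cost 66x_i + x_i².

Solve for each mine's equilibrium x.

25.3

A representative mine's profit is π_i = x_i(319 − 2X) − 66x_i − x_i², with X = x_i + Σ_{j≠i} x_j.
First-order condition: 253 − 6x_i − 2Σ_{j≠i} x_j = 0.
Imposing symmetry (x_j = x for all j) turns Σ_{j≠i} x_j into 2x, so 253 = 10x and x = 25.3.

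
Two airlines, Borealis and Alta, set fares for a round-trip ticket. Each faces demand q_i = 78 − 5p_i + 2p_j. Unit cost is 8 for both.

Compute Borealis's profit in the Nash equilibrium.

227.8125

Borealis's profit: π = (p_{Borealis} − 8)(78 − 5p_{Borealis} + 2p_{Alta}).
∂π/∂p_{Borealis} = 118 − 10p_{Borealis} + 2p_{Alta} = 0 ⇒ p_{Borealis} = 11.8 + 0.2p_{Alta}.
The game is symmetric, so in equilibrium p_{Alta} = p_{Borealis}: the reaction function gives 0.8p_{Borealis} = 11.8, hence p_{Borealis} = 14.75.
q_{Borealis} = 78 − 5·14.75 + 2·14.75 = 33.75.
Profit = (14.75 − 8)·33.75 = 227.8125.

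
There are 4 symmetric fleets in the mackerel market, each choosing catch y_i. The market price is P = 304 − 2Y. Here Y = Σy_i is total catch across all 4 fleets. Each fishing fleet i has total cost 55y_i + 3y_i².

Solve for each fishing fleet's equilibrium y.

15.5625

A representative fishing fleet's profit is π_i = y_i(304 − 2Y) − 55y_i − 3y_i², with Y = y_i + Σ_{j≠i} y_j.
First-order condition: 249 − 10y_i − 2Σ_{j≠i} y_j = 0.
In a symmetric equilibrium every fishing fleet chooses the same y, so Σ_{j≠i} y_j = 3y. The condition becomes 249 − 16y = 0, giving y = 249/16 = 15.5625.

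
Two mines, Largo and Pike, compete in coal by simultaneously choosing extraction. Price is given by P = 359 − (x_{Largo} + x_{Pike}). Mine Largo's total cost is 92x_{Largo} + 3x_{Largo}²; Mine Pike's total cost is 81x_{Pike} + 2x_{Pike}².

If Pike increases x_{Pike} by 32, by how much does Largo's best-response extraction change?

Mine Largo's profit: π = x_{Largo}(359 − (x_{Largo} + x_{Pike})) − 92x_{Largo} − 3x_{Largo}².
∂π/∂x_{Largo} = 267 − 8x_{Largo} − x_{Pike} = 0, so x_{Largo} = 33.375 − 0.125x_{Pike}.
The reaction-function slope is −0.125, so a 32-unit rise in x_{Pike} moves x_{Largo} by −0.125 × 32 = −4. Largo's best response falls — the actions are strategic substitutes.

-4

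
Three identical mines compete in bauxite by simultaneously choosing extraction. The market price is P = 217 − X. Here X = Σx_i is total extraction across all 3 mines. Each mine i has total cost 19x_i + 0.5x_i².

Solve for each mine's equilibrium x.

A representative mine's profit is π_i = x_i(217 − X) − 19x_i − 0.5x_i², with X = x_i + Σ_{j≠i} x_j.
First-order condition: 198 − 3x_i − Σ_{j≠i} x_j = 0.
Imposing symmetry (x_j = x for all j) turns Σ_{j≠i} x_j into 2x, so 198 = 5x and x = 39.6.

39.6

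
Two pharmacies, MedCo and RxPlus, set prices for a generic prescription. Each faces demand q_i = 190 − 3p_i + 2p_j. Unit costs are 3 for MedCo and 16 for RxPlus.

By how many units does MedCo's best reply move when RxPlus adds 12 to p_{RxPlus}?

MedCo's profit: π = (p_{MedCo} − 3)(190 − 3p_{MedCo} + 2p_{RxPlus}).
∂π/∂p_{MedCo} = 199 − 6p_{MedCo} + 2p_{RxPlus} = 0 ⇒ p_{MedCo} = 199/6 + (1/3)p_{RxPlus}.
The reaction-function slope is 1/3, so a 12-unit rise in p_{RxPlus} moves p_{MedCo} by 1/3 × 12 = 4. MedCo's best response rises — the actions are strategic complements.

4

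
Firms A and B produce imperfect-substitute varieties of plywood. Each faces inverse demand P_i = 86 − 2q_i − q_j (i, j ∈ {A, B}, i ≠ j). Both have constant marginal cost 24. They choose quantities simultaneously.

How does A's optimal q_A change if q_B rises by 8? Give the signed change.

-2

Firm A's profit: π = q_A(86 − 2q_A − q_B) − 24q_A.
∂π/∂q_A = 62 − 4q_A − q_B = 0 ⇒ q_A = 15.5 − 0.25q_B.
The reaction-function slope is −0.25, so an 8-unit rise in q_B moves q_A by −0.25 × 8 = −2. A's best response falls — the actions are strategic substitutes.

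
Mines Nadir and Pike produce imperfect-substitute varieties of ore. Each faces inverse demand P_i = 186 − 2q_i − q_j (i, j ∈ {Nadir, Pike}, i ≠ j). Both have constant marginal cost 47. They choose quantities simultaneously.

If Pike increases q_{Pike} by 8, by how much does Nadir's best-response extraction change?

Mine Nadir's profit: π = q_{Nadir}(186 − 2q_{Nadir} − q_{Pike}) − 47q_{Nadir}.
∂π/∂q_{Nadir} = 139 − 4q_{Nadir} − q_{Pike} = 0 ⇒ q_{Nadir} = 34.75 − 0.25q_{Pike}.
The reaction-function slope is −0.25, so an 8-unit rise in q_{Pike} moves q_{Nadir} by −0.25 × 8 = −2. Nadir's best response falls — the actions are strategic substitutes.

-2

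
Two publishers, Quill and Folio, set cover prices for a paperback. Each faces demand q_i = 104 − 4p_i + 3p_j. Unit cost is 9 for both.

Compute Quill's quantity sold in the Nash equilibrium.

76

Quill's profit: π = (p_{Quill} − 9)(104 − 4p_{Quill} + 3p_{Folio}).
∂π/∂p_{Quill} = 140 − 8p_{Quill} + 3p_{Folio} = 0 ⇒ p_{Quill} = 17.5 + 0.375p_{Folio}.
Setting p_{Quill} = p_{Folio} in the reaction function: p_{Quill} = 17.5 + 0.375p_{Quill}, so p_{Quill} = 17.5 / 0.625 = 28.
q_{Quill} = 104 − 4·28 + 3·28 = 76.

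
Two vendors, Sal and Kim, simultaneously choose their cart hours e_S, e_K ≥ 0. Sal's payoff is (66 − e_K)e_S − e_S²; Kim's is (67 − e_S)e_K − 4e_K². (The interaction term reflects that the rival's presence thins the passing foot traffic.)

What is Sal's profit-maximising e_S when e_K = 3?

31.5

Expanding Sal's payoff: 66e_S − e_Ke_S − e_S².
∂π/∂e_S = 66 − e_K − 2e_S = 0, so e_S = 33 − 0.5e_K.
At e_K = 3: e_S = 33 − 0.5·3 = 31.5.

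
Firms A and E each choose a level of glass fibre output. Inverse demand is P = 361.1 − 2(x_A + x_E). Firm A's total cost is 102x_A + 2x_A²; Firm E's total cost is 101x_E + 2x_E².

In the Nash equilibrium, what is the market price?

Firm A's profit: π = x_A(361.1 − 2(x_A + x_E)) − 102x_A − 2x_A².
∂π/∂x_A = 259.1 − 8x_A − 2x_E = 0, so x_A = 32.3875 − 0.25x_E.
By the same steps for E: x_E = 32.5125 − 0.25x_A.
Substituting the second reaction function into the first: x_A = 32.3875 − 0.25(32.5125 − 0.25x_A), which gives 0.9375x_A = 7763/320 ⇒ x_A = 7763/300.
Then x_E = 32.5125 − 0.25·(7763/300) = 7813/300.
Equilibrium price: P = 361.1 − 2·51.92 = 257.26.

257.26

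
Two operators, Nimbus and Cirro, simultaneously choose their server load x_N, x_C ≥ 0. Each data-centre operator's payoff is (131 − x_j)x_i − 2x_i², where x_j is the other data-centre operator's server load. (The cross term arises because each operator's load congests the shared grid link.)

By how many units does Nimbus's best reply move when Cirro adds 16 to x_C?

-4

Nimbus's payoff is (131 − x_C)x_N − 2x_N².
∂π/∂x_N = 131 − x_C − 4x_N = 0, so x_N = 32.75 − 0.25x_C.
The reaction-function slope is −0.25, so a 16-unit rise in x_C moves x_N by −0.25 × 16 = −4. Nimbus's best response falls — the actions are strategic substitutes.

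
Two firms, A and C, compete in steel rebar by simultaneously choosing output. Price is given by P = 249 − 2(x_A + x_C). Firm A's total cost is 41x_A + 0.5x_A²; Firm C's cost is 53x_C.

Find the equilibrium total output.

62.75

Firm A's profit: π = x_A(249 − 2(x_A + x_C)) − 41x_A − 0.5x_A².
∂π/∂x_A = 208 − 5x_A − 2x_C = 0, so x_A = 41.6 − 0.4x_C.
For C: ∂π/∂x_C = 196 − 4x_C − 2x_A = 0 ⇒ x_C = 49 − 0.5x_A.
Plugging x_C into A's best response: x_A = 41.6 − 0.4(49 − 0.5x_A) ⇒ 0.8x_A = 22, so x_A = 27.5.
Then x_C = 49 − 0.5·27.5 = 35.25.
Total output: 27.5 + 35.25 = 62.75.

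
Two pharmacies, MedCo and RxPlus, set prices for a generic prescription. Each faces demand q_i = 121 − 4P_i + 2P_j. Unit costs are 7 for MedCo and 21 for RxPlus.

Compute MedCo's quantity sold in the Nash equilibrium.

MedCo's profit: π = (P_{MedCo} − 7)(121 − 4P_{MedCo} + 2P_{RxPlus}).
∂π/∂P_{MedCo} = 149 − 8P_{MedCo} + 2P_{RxPlus} = 0 ⇒ P_{MedCo} = 18.625 + 0.25P_{RxPlus}.
Similarly P_{RxPlus} = 25.625 + 0.25P_{MedCo}.
Plugging P_{RxPlus} into MedCo's best response: P_{MedCo} = 18.625 + 0.25(25.625 + 0.25P_{MedCo}) ⇒ 0.9375P_{MedCo} = 801/32, so P_{MedCo} = 26.7.
Then P_{RxPlus} = 25.625 + 0.25·26.7 = 32.3.
q_{MedCo} = 121 − 4·26.7 + 2·32.3 = 78.8.

78.8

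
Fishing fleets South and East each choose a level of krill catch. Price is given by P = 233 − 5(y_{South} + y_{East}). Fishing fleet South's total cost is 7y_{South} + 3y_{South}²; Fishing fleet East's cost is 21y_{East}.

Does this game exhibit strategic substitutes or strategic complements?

Fishing fleet South's profit: π = y_{South}(233 − 5(y_{South} + y_{East})) − 7y_{South} − 3y_{South}².
∂π/∂y_{South} = 226 − 16y_{South} − 5y_{East} = 0, so y_{South} = 14.125 − 0.3125y_{East}.
The best-response slope dy_{South}/dy_{East} = −0.3125 < 0: the reaction function is downward-sloping, so the choices are strategic substitutes.

strategic substitutes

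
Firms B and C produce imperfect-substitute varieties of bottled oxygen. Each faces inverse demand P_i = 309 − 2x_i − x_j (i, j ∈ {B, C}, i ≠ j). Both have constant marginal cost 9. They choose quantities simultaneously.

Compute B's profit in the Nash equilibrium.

Firm B's profit: π = x_B(309 − 2x_B − x_C) − 9x_B.
∂π/∂x_B = 300 − 4x_B − x_C = 0 ⇒ x_B = 75 − 0.25x_C.
Setting x_B = x_C in the reaction function: x_B = 75 − 0.25x_B, so x_B = 75 / 1.25 = 60.
P_B = 309 − 2·60 − 60 = 129.
Profit = (129 − 9)·60 = 7200.

7200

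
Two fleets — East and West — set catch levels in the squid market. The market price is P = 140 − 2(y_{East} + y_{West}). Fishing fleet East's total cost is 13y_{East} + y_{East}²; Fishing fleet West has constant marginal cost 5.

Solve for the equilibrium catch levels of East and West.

Fishing fleet East's profit: π = y_{East}(140 − 2(y_{East} + y_{West})) − 13y_{East} − y_{East}².
∂π/∂y_{East} = 127 − 6y_{East} − 2y_{West} = 0, so y_{East} = 127/6 − (1/3)y_{West}.
For West: ∂π/∂y_{West} = 135 − 4y_{West} − 2y_{East} = 0 ⇒ y_{West} = 33.75 − 0.5y_{East}.
Solving the two reaction functions simultaneously: (1 − (−1/3)(−0.5))y_{East} = 127/6 − (1/3)·33.75, so (5/6)y_{East} = 119/12 and y_{East} = 11.9.
Then y_{West} = 33.75 − 0.5·11.9 = 27.8.

11.9, 27.8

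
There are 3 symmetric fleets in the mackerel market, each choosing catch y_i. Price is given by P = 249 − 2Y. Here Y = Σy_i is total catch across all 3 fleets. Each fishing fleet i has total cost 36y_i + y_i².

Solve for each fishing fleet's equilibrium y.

21.3

A representative fishing fleet's profit is π_i = y_i(249 − 2Y) − 36y_i − y_i², with Y = y_i + Σ_{j≠i} y_j.
First-order condition: 213 − 6y_i − 2Σ_{j≠i} y_j = 0.
With identical fishing fleets, set every y_j = y: then 213 − 6y − 4y = 0, i.e. y = 213/10 = 21.3.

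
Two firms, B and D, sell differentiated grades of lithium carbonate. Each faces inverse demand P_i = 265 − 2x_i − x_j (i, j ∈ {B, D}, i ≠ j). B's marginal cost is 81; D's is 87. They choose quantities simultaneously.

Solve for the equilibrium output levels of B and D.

Firm B's profit: π = x_B(265 − 2x_B − x_D) − 81x_B.
∂π/∂x_B = 184 − 4x_B − x_D = 0 ⇒ x_B = 46 − 0.25x_D.
Similarly x_D = 44.5 − 0.25x_B.
Solving the two reaction functions simultaneously: (1 − (−0.25)(−0.25))x_B = 46 − 0.25·44.5, so 0.9375x_B = 34.875 and x_B = 37.2.
Then x_D = 44.5 − 0.25·37.2 = 35.2.

37.2, 35.2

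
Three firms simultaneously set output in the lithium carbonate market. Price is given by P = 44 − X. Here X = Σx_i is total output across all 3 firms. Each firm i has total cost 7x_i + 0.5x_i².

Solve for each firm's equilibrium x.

7.4

A representative firm's profit is π_i = x_i(44 − X) − 7x_i − 0.5x_i², with X = x_i + Σ_{j≠i} x_j.
First-order condition: 37 − 3x_i − Σ_{j≠i} x_j = 0.
With identical firms, set every x_j = x: then 37 − 3x − 2x = 0, i.e. x = 37/5 = 7.4.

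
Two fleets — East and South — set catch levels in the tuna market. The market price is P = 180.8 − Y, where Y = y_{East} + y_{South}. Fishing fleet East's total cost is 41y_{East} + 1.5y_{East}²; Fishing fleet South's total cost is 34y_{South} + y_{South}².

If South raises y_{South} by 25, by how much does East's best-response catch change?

Fishing fleet East's profit: π = y_{East}(180.8 − (y_{East} + y_{South})) − 41y_{East} − 1.5y_{East}².
∂π/∂y_{East} = 139.8 − 5y_{East} − y_{South} = 0, so y_{East} = 27.96 − 0.2y_{South}.
The reaction-function slope is −0.2, so a 25-unit rise in y_{South} moves y_{East} by −0.2 × 25 = −5. East's best response falls — the actions are strategic substitutes.

-5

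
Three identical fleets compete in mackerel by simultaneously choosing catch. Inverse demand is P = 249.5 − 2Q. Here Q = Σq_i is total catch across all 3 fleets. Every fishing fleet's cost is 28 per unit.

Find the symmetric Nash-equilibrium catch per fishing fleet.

27.6875

A representative fishing fleet's profit is π_i = q_i(249.5 − 2Q) − 28q_i, with Q = q_i + Σ_{j≠i} q_j.
First-order condition: 221.5 − 4q_i − 2Σ_{j≠i} q_j = 0.
Imposing symmetry (q_j = q for all j) turns Σ_{j≠i} q_j into 2q, so 221.5 = 8q and q = 27.6875.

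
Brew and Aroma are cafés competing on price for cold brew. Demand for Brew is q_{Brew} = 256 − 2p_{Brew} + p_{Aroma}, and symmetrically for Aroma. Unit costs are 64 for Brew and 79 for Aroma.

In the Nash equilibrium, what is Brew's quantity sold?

Brew's profit: π = (p_{Brew} − 64)(256 − 2p_{Brew} + p_{Aroma}).
∂π/∂p_{Brew} = 384 − 4p_{Brew} + p_{Aroma} = 0 ⇒ p_{Brew} = 96 + 0.25p_{Aroma}.
Similarly p_{Aroma} = 103.5 + 0.25p_{Brew}.
Solving the two reaction functions simultaneously: (1 − (0.25)(0.25))p_{Brew} = 96 + 0.25·103.5, so 0.9375p_{Brew} = 121.875 and p_{Brew} = 130.
Then p_{Aroma} = 103.5 + 0.25·130 = 136.
q_{Brew} = 256 − 2·130 + 136 = 132.

132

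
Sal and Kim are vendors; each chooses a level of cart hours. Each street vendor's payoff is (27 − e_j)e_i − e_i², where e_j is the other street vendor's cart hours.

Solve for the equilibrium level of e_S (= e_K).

Sal's payoff is (27 − e_K)e_S − e_S².
∂π/∂e_S = 27 − e_K − 2e_S = 0, so e_S = 13.5 − 0.5e_K.
The game is symmetric, so in equilibrium e_K = e_S: the reaction function gives 1.5e_S = 13.5, hence e_S = 9.

9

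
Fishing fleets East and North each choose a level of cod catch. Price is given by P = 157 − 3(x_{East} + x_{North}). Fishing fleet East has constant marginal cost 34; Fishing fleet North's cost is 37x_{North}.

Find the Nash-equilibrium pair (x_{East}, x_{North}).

14, 13

Fishing fleet East's profit: π = x_{East}(157 − 3(x_{East} + x_{North})) − 34x_{East}.
∂π/∂x_{East} = 123 − 6x_{East} − 3x_{North} = 0, so x_{East} = 20.5 − 0.5x_{North}.
By the same steps for North: x_{North} = 20 − 0.5x_{East}.
Solving the two reaction functions simultaneously: (1 − (−0.5)(−0.5))x_{East} = 20.5 − 0.5·20, so 0.75x_{East} = 10.5 and x_{East} = 14.
Then x_{North} = 20 − 0.5·14 = 13.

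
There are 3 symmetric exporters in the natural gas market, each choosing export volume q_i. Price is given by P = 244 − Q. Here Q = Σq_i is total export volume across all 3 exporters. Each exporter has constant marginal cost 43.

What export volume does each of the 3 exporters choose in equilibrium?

A representative exporter's profit is π_i = q_i(244 − Q) − 43q_i, with Q = q_i + Σ_{j≠i} q_j.
First-order condition: 201 − 2q_i − Σ_{j≠i} q_j = 0.
In a symmetric equilibrium every exporter chooses the same q, so Σ_{j≠i} q_j = 2q. The condition becomes 201 − 4q = 0, giving q = 201/4 = 50.25.

50.25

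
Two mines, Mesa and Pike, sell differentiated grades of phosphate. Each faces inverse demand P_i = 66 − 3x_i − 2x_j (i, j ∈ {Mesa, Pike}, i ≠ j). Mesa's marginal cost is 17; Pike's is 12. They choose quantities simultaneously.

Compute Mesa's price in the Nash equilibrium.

34.4375

Mine Mesa's profit: π = x_{Mesa}(66 − 3x_{Mesa} − 2x_{Pike}) − 17x_{Mesa}.
∂π/∂x_{Mesa} = 49 − 6x_{Mesa} − 2x_{Pike} = 0 ⇒ x_{Mesa} = 49/6 − (1/3)x_{Pike}.
Similarly x_{Pike} = 9 − (1/3)x_{Mesa}.
Solving the two reaction functions simultaneously: (1 − (−1/3)(−1/3))x_{Mesa} = 49/6 − (1/3)·9, so (8/9)x_{Mesa} = 31/6 and x_{Mesa} = 5.8125.
Then x_{Pike} = 9 − (1/3)·5.8125 = 7.0625.
P_{Mesa} = 66 − 3·5.8125 − 2·7.0625 = 34.4375.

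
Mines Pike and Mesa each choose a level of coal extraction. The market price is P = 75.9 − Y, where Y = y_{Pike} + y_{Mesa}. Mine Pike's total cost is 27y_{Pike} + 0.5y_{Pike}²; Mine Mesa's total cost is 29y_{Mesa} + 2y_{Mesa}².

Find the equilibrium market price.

Mine Pike's profit: π = y_{Pike}(75.9 − (y_{Pike} + y_{Mesa})) − 27y_{Pike} − 0.5y_{Pike}².
∂π/∂y_{Pike} = 48.9 − 3y_{Pike} − y_{Mesa} = 0, so y_{Pike} = 16.3 − (1/3)y_{Mesa}.
For Mesa: ∂π/∂y_{Mesa} = 46.9 − 6y_{Mesa} − y_{Pike} = 0 ⇒ y_{Mesa} = 469/60 − (1/6)y_{Pike}.
Solving the two reaction functions simultaneously: (1 − (−1/3)(−1/6))y_{Pike} = 16.3 − (1/3)·(469/60), so (17/18)y_{Pike} = 493/36 and y_{Pike} = 14.5.
Then y_{Mesa} = 469/60 − (1/6)·14.5 = 5.4.
Equilibrium price: P = 75.9 − 19.9 = 56.

56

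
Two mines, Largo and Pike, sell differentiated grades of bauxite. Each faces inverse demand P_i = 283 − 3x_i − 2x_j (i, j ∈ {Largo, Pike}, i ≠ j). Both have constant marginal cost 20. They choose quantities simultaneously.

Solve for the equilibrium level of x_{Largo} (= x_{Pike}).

Mine Largo's profit: π = x_{Largo}(283 − 3x_{Largo} − 2x_{Pike}) − 20x_{Largo}.
∂π/∂x_{Largo} = 263 − 6x_{Largo} − 2x_{Pike} = 0 ⇒ x_{Largo} = 263/6 − (1/3)x_{Pike}.
The game is symmetric, so in equilibrium x_{Pike} = x_{Largo}: the reaction function gives (4/3)x_{Largo} = 263/6, hence x_{Largo} = 32.875.

32.875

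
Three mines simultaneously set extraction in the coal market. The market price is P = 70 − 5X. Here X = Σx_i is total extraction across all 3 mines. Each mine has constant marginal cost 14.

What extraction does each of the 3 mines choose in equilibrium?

A representative mine's profit is π_i = x_i(70 − 5X) − 14x_i, with X = x_i + Σ_{j≠i} x_j.
First-order condition: 56 − 10x_i − 5Σ_{j≠i} x_j = 0.
With identical mines, set every x_j = x: then 56 − 10x − 10x = 0, i.e. x = 56/20 = 2.8.

2.8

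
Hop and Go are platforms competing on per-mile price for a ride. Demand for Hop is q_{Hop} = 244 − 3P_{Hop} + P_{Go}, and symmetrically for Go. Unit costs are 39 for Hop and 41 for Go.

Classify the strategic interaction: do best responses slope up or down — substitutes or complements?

strategic complements

Hop's profit: π = (P_{Hop} − 39)(244 − 3P_{Hop} + P_{Go}).
∂π/∂P_{Hop} = 361 − 6P_{Hop} + P_{Go} = 0 ⇒ P_{Hop} = 361/6 + (1/6)P_{Go}.
The best-response slope dP_{Hop}/dP_{Go} = 1/6 > 0: the reaction function is upward-sloping, so the choices are strategic complements.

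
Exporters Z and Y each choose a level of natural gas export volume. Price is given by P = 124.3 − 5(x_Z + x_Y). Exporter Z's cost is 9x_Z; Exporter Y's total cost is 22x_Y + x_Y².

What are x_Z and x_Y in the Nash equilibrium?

9.18, 4.7

Exporter Z's profit: π = x_Z(124.3 − 5(x_Z + x_Y)) − 9x_Z.
∂π/∂x_Z = 115.3 − 10x_Z − 5x_Y = 0, so x_Z = 11.53 − 0.5x_Y.
For Y: ∂π/∂x_Y = 102.3 − 12x_Y − 5x_Z = 0 ⇒ x_Y = 8.525 − (5/12)x_Z.
Plugging x_Y into Z's best response: x_Z = 11.53 − 0.5(8.525 − (5/12)x_Z) ⇒ (19/24)x_Z = 7.2675, so x_Z = 9.18.
Then x_Y = 8.525 − (5/12)·9.18 = 4.7.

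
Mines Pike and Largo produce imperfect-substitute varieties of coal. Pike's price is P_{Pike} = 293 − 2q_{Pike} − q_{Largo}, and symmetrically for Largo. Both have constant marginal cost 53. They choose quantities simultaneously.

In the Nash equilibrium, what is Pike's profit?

Mine Pike's profit: π = q_{Pike}(293 − 2q_{Pike} − q_{Largo}) − 53q_{Pike}.
∂π/∂q_{Pike} = 240 − 4q_{Pike} − q_{Largo} = 0 ⇒ q_{Pike} = 60 − 0.25q_{Largo}.
By symmetry q_{Largo} = q_{Pike}; substituting into the reaction function, 1.25q_{Pike} = 60 and q_{Pike} = 48.
P_{Pike} = 293 − 2·48 − 48 = 149.
Profit = (149 − 53)·48 = 4608.

4608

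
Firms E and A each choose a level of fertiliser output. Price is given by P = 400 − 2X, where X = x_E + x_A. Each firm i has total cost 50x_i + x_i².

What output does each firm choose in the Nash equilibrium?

Firm E's profit: π = x_E(400 − 2(x_E + x_A)) − 50x_E − x_E².
∂π/∂x_E = 350 − 6x_E − 2x_A = 0, so x_E = 175/3 − (1/3)x_A.
Setting x_E = x_A in the reaction function: x_E = 175/3 − (1/3)x_E, so x_E = (175/3) / (4/3) = 43.75.

43.75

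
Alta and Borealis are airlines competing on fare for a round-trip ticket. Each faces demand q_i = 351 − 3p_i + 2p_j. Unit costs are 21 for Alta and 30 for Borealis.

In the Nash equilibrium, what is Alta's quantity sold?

Alta's profit: π = (p_{Alta} − 21)(351 − 3p_{Alta} + 2p_{Borealis}).
∂π/∂p_{Alta} = 414 − 6p_{Alta} + 2p_{Borealis} = 0 ⇒ p_{Alta} = 69 + (1/3)p_{Borealis}.
Similarly p_{Borealis} = 73.5 + (1/3)p_{Alta}.
Plugging p_{Borealis} into Alta's best response: p_{Alta} = 69 + (1/3)(73.5 + (1/3)p_{Alta}) ⇒ (8/9)p_{Alta} = 93.5, so p_{Alta} = 105.1875.
Then p_{Borealis} = 73.5 + (1/3)·105.1875 = 108.5625.
q_{Alta} = 351 − 3·105.1875 + 2·108.5625 = 252.5625.

252.5625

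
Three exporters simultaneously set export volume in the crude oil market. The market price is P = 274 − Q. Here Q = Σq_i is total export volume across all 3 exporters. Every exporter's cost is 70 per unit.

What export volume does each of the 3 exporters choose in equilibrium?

51

A representative exporter's profit is π_i = q_i(274 − Q) − 70q_i, with Q = q_i + Σ_{j≠i} q_j.
First-order condition: 204 − 2q_i − Σ_{j≠i} q_j = 0.
With identical exporters, set every q_j = q: then 204 − 2q − 2q = 0, i.e. q = 204/4 = 51.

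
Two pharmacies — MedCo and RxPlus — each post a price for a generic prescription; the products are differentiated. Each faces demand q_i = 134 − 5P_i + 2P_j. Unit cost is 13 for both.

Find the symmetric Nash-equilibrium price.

24.875

MedCo's profit: π = (P_{MedCo} − 13)(134 − 5P_{MedCo} + 2P_{RxPlus}).
∂π/∂P_{MedCo} = 199 − 10P_{MedCo} + 2P_{RxPlus} = 0 ⇒ P_{MedCo} = 19.9 + 0.2P_{RxPlus}.
By symmetry P_{RxPlus} = P_{MedCo}; substituting into the reaction function, 0.8P_{MedCo} = 19.9 and P_{MedCo} = 24.875.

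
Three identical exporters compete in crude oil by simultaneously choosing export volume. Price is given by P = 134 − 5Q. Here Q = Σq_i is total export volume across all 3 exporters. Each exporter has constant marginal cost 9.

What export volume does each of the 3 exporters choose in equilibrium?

A representative exporter's profit is π_i = q_i(134 − 5Q) − 9q_i, with Q = q_i + Σ_{j≠i} q_j.
First-order condition: 125 − 10q_i − 5Σ_{j≠i} q_j = 0.
Imposing symmetry (q_j = q for all j) turns Σ_{j≠i} q_j into 2q, so 125 = 20q and q = 6.25.

6.25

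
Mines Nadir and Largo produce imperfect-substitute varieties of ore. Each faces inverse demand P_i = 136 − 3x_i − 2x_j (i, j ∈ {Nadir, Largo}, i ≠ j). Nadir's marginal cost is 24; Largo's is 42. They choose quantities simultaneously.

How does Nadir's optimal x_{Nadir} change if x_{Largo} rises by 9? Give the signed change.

-3

Mine Nadir's profit: π = x_{Nadir}(136 − 3x_{Nadir} − 2x_{Largo}) − 24x_{Nadir}.
∂π/∂x_{Nadir} = 112 − 6x_{Nadir} − 2x_{Largo} = 0 ⇒ x_{Nadir} = 56/3 − (1/3)x_{Largo}.
The reaction-function slope is −1/3, so a 9-unit rise in x_{Largo} moves x_{Nadir} by −1/3 × 9 = −3. Nadir's best response falls — the actions are strategic substitutes.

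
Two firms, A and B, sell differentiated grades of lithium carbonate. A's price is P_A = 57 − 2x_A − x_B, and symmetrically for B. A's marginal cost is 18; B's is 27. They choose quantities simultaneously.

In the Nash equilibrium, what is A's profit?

Firm A's profit: π = x_A(57 − 2x_A − x_B) − 18x_A.
∂π/∂x_A = 39 − 4x_A − x_B = 0 ⇒ x_A = 9.75 − 0.25x_B.
Similarly x_B = 7.5 − 0.25x_A.
Plugging x_B into A's best response: x_A = 9.75 − 0.25(7.5 − 0.25x_A) ⇒ 0.9375x_A = 7.875, so x_A = 8.4.
Then x_B = 7.5 − 0.25·8.4 = 5.4.
P_A = 57 − 2·8.4 − 5.4 = 34.8.
Profit = (34.8 − 18)·8.4 = 141.12.

141.12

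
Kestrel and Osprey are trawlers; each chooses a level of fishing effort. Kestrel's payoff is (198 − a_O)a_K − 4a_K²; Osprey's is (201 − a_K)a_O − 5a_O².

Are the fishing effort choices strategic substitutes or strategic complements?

strategic substitutes

Expanding Kestrel's payoff: 198a_K − a_Oa_K − 4a_K².
∂π/∂a_K = 198 − a_O − 8a_K = 0, so a_K = 24.75 − 0.125a_O.
The best-response slope da_K/da_O = −0.125 < 0: the reaction function is downward-sloping, so the choices are strategic substitutes.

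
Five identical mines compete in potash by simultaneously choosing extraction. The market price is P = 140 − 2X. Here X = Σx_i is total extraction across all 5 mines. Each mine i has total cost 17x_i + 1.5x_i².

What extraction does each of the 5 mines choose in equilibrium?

8.2

A representative mine's profit is π_i = x_i(140 − 2X) − 17x_i − 1.5x_i², with X = x_i + Σ_{j≠i} x_j.
First-order condition: 123 − 7x_i − 2Σ_{j≠i} x_j = 0.
In a symmetric equilibrium every mine chooses the same x, so Σ_{j≠i} x_j = 4x. The condition becomes 123 − 15x = 0, giving x = 123/15 = 8.2.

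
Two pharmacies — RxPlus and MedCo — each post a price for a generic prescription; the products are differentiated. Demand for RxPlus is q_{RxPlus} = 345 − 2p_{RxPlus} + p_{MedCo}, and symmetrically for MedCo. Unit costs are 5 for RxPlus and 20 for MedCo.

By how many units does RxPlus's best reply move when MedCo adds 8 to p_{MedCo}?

RxPlus's profit: π = (p_{RxPlus} − 5)(345 − 2p_{RxPlus} + p_{MedCo}).
∂π/∂p_{RxPlus} = 355 − 4p_{RxPlus} + p_{MedCo} = 0 ⇒ p_{RxPlus} = 88.75 + 0.25p_{MedCo}.
The reaction-function slope is 0.25, so an 8-unit rise in p_{MedCo} moves p_{RxPlus} by 0.25 × 8 = 2. RxPlus's best response rises — the actions are strategic complements.

2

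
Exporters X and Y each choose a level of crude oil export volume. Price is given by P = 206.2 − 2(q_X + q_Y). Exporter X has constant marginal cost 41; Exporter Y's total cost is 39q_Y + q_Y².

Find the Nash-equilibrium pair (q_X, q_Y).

Exporter X's profit: π = q_X(206.2 − 2(q_X + q_Y)) − 41q_X.
∂π/∂q_X = 165.2 − 4q_X − 2q_Y = 0, so q_X = 41.3 − 0.5q_Y.
For Y: ∂π/∂q_Y = 167.2 − 6q_Y − 2q_X = 0 ⇒ q_Y = 418/15 − (1/3)q_X.
Solving the two reaction functions simultaneously: (1 − (−0.5)(−1/3))q_X = 41.3 − 0.5·(418/15), so (5/6)q_X = 821/30 and q_X = 32.84.
Then q_Y = 418/15 − (1/3)·32.84 = 16.92.

32.84, 16.92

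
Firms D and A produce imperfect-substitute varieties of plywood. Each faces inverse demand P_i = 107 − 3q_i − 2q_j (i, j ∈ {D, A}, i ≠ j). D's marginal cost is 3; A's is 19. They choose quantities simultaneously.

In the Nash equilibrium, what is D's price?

45

Firm D's profit: π = q_D(107 − 3q_D − 2q_A) − 3q_D.
∂π/∂q_D = 104 − 6q_D − 2q_A = 0 ⇒ q_D = 52/3 − (1/3)q_A.
Similarly q_A = 44/3 − (1/3)q_D.
Substituting the second reaction function into the first: q_D = 52/3 − (1/3)(44/3 − (1/3)q_D), which gives (8/9)q_D = 112/9 ⇒ q_D = 14.
Then q_A = 44/3 − (1/3)·14 = 10.
P_D = 107 − 3·14 − 2·10 = 45.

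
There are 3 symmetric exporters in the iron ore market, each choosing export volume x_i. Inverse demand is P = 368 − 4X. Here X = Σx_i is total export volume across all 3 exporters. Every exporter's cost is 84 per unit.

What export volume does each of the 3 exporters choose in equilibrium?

17.75

A representative exporter's profit is π_i = x_i(368 − 4X) − 84x_i, with X = x_i + Σ_{j≠i} x_j.
First-order condition: 284 − 8x_i − 4Σ_{j≠i} x_j = 0.
With identical exporters, set every x_j = x: then 284 − 8x − 8x = 0, i.e. x = 284/16 = 17.75.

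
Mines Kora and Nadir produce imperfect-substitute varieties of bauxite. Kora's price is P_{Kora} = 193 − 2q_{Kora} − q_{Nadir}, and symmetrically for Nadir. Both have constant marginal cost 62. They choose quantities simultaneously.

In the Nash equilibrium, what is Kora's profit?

1372.88

Mine Kora's profit: π = q_{Kora}(193 − 2q_{Kora} − q_{Nadir}) − 62q_{Kora}.
∂π/∂q_{Kora} = 131 − 4q_{Kora} − q_{Nadir} = 0 ⇒ q_{Kora} = 32.75 − 0.25q_{Nadir}.
By symmetry q_{Nadir} = q_{Kora}; substituting into the reaction function, 1.25q_{Kora} = 32.75 and q_{Kora} = 26.2.
P_{Kora} = 193 − 2·26.2 − 26.2 = 114.4.
Profit = (114.4 − 62)·26.2 = 1372.88.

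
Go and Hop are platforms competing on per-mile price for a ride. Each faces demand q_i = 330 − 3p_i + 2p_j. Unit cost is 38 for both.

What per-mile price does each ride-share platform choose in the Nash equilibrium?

Go's profit: π = (p_{Go} − 38)(330 − 3p_{Go} + 2p_{Hop}).
∂π/∂p_{Go} = 444 − 6p_{Go} + 2p_{Hop} = 0 ⇒ p_{Go} = 74 + (1/3)p_{Hop}.
The game is symmetric, so in equilibrium p_{Hop} = p_{Go}: the reaction function gives (2/3)p_{Go} = 74, hence p_{Go} = 111.

111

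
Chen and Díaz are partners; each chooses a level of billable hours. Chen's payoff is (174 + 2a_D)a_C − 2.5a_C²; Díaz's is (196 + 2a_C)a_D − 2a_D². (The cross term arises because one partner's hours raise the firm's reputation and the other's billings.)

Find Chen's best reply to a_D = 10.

Expanding Chen's payoff: 174a_C + 2a_Da_C − 2.5a_C².
∂π/∂a_C = 174 + 2a_D − 5a_C = 0, so a_C = 34.8 + 0.4a_D.
At a_D = 10: a_C = 34.8 + 0.4·10 = 38.8.

38.8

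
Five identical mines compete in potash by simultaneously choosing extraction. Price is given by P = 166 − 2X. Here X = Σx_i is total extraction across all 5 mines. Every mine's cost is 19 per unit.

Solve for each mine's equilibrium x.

12.25

A representative mine's profit is π_i = x_i(166 − 2X) − 19x_i, with X = x_i + Σ_{j≠i} x_j.
First-order condition: 147 − 4x_i − 2Σ_{j≠i} x_j = 0.
Imposing symmetry (x_j = x for all j) turns Σ_{j≠i} x_j into 4x, so 147 = 12x and x = 12.25.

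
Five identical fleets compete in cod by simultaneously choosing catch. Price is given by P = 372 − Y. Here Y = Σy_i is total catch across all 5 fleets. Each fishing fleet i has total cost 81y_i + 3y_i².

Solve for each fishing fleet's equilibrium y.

A representative fishing fleet's profit is π_i = y_i(372 − Y) − 81y_i − 3y_i², with Y = y_i + Σ_{j≠i} y_j.
First-order condition: 291 − 8y_i − Σ_{j≠i} y_j = 0.
With identical fishing fleets, set every y_j = y: then 291 − 8y − 4y = 0, i.e. y = 291/12 = 24.25.

24.25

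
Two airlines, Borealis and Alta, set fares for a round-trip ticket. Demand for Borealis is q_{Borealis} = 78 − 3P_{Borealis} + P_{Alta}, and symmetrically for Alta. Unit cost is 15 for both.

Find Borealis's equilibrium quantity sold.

Borealis's profit: π = (P_{Borealis} − 15)(78 − 3P_{Borealis} + P_{Alta}).
∂π/∂P_{Borealis} = 123 − 6P_{Borealis} + P_{Alta} = 0 ⇒ P_{Borealis} = 20.5 + (1/6)P_{Alta}.
By symmetry P_{Alta} = P_{Borealis}; substituting into the reaction function, (5/6)P_{Borealis} = 20.5 and P_{Borealis} = 24.6.
q_{Borealis} = 78 − 3·24.6 + 24.6 = 28.8.

28.8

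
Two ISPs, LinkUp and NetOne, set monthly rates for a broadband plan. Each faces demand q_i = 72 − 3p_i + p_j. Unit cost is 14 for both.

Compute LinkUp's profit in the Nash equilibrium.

232.32

LinkUp's profit: π = (p_{LinkUp} − 14)(72 − 3p_{LinkUp} + p_{NetOne}).
∂π/∂p_{LinkUp} = 114 − 6p_{LinkUp} + p_{NetOne} = 0 ⇒ p_{LinkUp} = 19 + (1/6)p_{NetOne}.
The game is symmetric, so in equilibrium p_{NetOne} = p_{LinkUp}: the reaction function gives (5/6)p_{LinkUp} = 19, hence p_{LinkUp} = 22.8.
q_{LinkUp} = 72 − 3·22.8 + 22.8 = 26.4.
Profit = (22.8 − 14)·26.4 = 232.32.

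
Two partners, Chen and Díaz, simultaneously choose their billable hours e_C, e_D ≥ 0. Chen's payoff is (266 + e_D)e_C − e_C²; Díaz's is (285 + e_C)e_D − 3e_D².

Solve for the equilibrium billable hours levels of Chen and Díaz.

171, 76

Expanding Chen's payoff: 266e_C + e_De_C − e_C².
∂π/∂e_C = 266 + e_D − 2e_C = 0, so e_C = 133 + 0.5e_D.
Likewise for Díaz: e_D = 47.5 + (1/6)e_C.
Substituting the second reaction function into the first: e_C = 133 + 0.5(47.5 + (1/6)e_C), which gives (11/12)e_C = 156.75 ⇒ e_C = 171.
Then e_D = 47.5 + (1/6)·171 = 76.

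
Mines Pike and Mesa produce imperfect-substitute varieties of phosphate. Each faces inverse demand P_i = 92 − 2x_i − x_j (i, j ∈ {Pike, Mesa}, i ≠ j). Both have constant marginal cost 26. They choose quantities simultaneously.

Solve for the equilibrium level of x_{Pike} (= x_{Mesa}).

Mine Pike's profit: π = x_{Pike}(92 − 2x_{Pike} − x_{Mesa}) − 26x_{Pike}.
∂π/∂x_{Pike} = 66 − 4x_{Pike} − x_{Mesa} = 0 ⇒ x_{Pike} = 16.5 − 0.25x_{Mesa}.
By symmetry x_{Mesa} = x_{Pike}; substituting into the reaction function, 1.25x_{Pike} = 16.5 and x_{Pike} = 13.2.

13.2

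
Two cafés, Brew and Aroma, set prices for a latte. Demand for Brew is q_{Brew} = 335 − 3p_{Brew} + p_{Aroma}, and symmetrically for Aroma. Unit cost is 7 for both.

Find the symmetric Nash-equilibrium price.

71.2

Brew's profit: π = (p_{Brew} − 7)(335 − 3p_{Brew} + p_{Aroma}).
∂π/∂p_{Brew} = 356 − 6p_{Brew} + p_{Aroma} = 0 ⇒ p_{Brew} = 178/3 + (1/6)p_{Aroma}.
The game is symmetric, so in equilibrium p_{Aroma} = p_{Brew}: the reaction function gives (5/6)p_{Brew} = 178/3, hence p_{Brew} = 71.2.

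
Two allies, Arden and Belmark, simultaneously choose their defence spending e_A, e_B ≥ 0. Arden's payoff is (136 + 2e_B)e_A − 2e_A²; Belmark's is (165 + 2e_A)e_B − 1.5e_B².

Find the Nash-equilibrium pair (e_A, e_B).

92.25, 116.5

Expanding Arden's payoff: 136e_A + 2e_Be_A − 2e_A².
∂π/∂e_A = 136 + 2e_B − 4e_A = 0, so e_A = 34 + 0.5e_B.
Likewise for Belmark: e_B = 55 + (2/3)e_A.
Substituting the second reaction function into the first: e_A = 34 + 0.5(55 + (2/3)e_A), which gives (2/3)e_A = 61.5 ⇒ e_A = 92.25.
Then e_B = 55 + (2/3)·92.25 = 116.5.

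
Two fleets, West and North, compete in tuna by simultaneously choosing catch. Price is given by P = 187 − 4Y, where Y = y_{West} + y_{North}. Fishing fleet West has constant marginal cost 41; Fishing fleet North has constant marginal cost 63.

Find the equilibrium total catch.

22.5

Fishing fleet West's profit: π = y_{West}(187 − 4(y_{West} + y_{North})) − 41y_{West}.
∂π/∂y_{West} = 146 − 8y_{West} − 4y_{North} = 0, so y_{West} = 18.25 − 0.5y_{North}.
By the same steps for North: y_{North} = 15.5 − 0.5y_{West}.
Solving the two reaction functions simultaneously: (1 − (−0.5)(−0.5))y_{West} = 18.25 − 0.5·15.5, so 0.75y_{West} = 10.5 and y_{West} = 14.
Then y_{North} = 15.5 − 0.5·14 = 8.5.
Total catch: 14 + 8.5 = 22.5.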